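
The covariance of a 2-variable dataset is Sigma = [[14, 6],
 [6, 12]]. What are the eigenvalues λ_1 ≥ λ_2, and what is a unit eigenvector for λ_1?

Step 1 — characteristic polynomial of 2×2 Sigma:
  det(Sigma - λI) = λ² - trace · λ + det = 0.
  trace = 14 + 12 = 26, det = 14·12 - (6)² = 132.
Step 2 — discriminant:
  Δ = trace² - 4·det = 676 - 528 = 148.
Step 3 — eigenvalues:
  λ = (trace ± √Δ)/2 = (26 ± 12.1655)/2,
  λ_1 = 19.0828,  λ_2 = 6.9172.

Step 4 — unit eigenvector for λ_1: solve (Sigma - λ_1 I)v = 0. First row:
  (14 - 19.0828)·v_x + (6)·v_y = 0, i.e. (-5.0828)·v_x + (6)·v_y = 0,
  so v ∝ (b, λ_1 - a) = (6, 5.0828) = u.
  ||u|| = √((6)² + (5.0828)²) = √(61.8345) ≈ 7.8635,
  v_1 = u/||u|| ≈ (0.763, 0.6464) (||v_1|| = 1).

λ_1 = 19.0828,  λ_2 = 6.9172;  v_1 ≈ (0.763, 0.6464)


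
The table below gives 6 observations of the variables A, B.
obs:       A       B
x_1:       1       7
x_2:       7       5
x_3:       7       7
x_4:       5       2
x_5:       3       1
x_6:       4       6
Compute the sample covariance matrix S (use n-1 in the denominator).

Step 1 — column means:
  mean(A) = (1 + 7 + 7 + 5 + 3 + 4) / 6 = 27/6 = 4.5
  mean(B) = (7 + 5 + 7 + 2 + 1 + 6) / 6 = 28/6 = 4.6667

Step 2 — sample covariance S[i,j] = (1/(n-1)) · Σ_k (x_{k,i} - mean_i) · (x_{k,j} - mean_j), with n-1 = 5.
  S[A,A] = ((-3.5)·(-3.5) + (2.5)·(2.5) + (2.5)·(2.5) + (0.5)·(0.5) + (-1.5)·(-1.5) + (-0.5)·(-0.5)) / 5 = 27.5/5 = 5.5
  S[A,B] = ((-3.5)·(2.3333) + (2.5)·(0.3333) + (2.5)·(2.3333) + (0.5)·(-2.6667) + (-1.5)·(-3.6667) + (-0.5)·(1.3333)) / 5 = 2/5 = 0.4
  S[B,B] = ((2.3333)·(2.3333) + (0.3333)·(0.3333) + (2.3333)·(2.3333) + (-2.6667)·(-2.6667) + (-3.6667)·(-3.6667) + (1.3333)·(1.3333)) / 5 = 33.3333/5 = 6.6667

S is symmetric (S[j,i] = S[i,j]). Assembling:

S = [[5.5, 0.4],
 [0.4, 6.6667]]


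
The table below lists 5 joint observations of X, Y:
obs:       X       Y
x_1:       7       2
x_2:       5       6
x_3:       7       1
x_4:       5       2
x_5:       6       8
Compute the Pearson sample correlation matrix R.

Step 1 — column means:
  mean(X) = (7 + 5 + 7 + 5 + 6) / 5 = 30/5 = 6
  mean(Y) = (2 + 6 + 1 + 2 + 8) / 5 = 19/5 = 3.8

Step 2 — sample variances and covariances s[i,j] = (1/(n-1)) · Σ_k (x_{k,i} - mean_i) · (x_{k,j} - mean_j), with n-1 = 4:
  s[X,X] = ((1)·(1) + (-1)·(-1) + (1)·(1) + (-1)·(-1) + (0)·(0)) / 4 = 4/4 = 1
  s[X,Y] = ((1)·(-1.8) + (-1)·(2.2) + (1)·(-2.8) + (-1)·(-1.8) + (0)·(4.2)) / 4 = -5/4 = -1.25
  s[Y,Y] = ((-1.8)·(-1.8) + (2.2)·(2.2) + (-2.8)·(-2.8) + (-1.8)·(-1.8) + (4.2)·(4.2)) / 4 = 36.8/4 = 9.2
  Sample standard deviations s_i = √(s[i,i]):
  s(X) = √(1) = 1
  s(Y) = √(9.2) = 3.0332

Step 3 — r_{ij} = s_{ij} / (s_i · s_j):
  r[X,X] = 1 (diagonal).
  r[X,Y] = -1.25 / (1 · 3.0332) = -1.25 / 3.0332 = -0.4121
  r[Y,Y] = 1 (diagonal).

R is symmetric with unit diagonal. Assembling:

R = [[1, -0.4121],
 [-0.4121, 1]]


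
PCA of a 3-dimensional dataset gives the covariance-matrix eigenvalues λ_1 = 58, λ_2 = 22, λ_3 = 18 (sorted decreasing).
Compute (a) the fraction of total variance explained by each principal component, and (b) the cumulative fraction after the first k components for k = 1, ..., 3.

Step 1 — total variance = trace(Sigma) = Σ λ_i = 58 + 22 + 18 = 98.

Step 2 — fraction explained by component i = λ_i / Σ λ:
  PC1: 58/98 = 0.5918
  PC2: 22/98 = 0.2245
  PC3: 18/98 = 0.1837

Step 3 — cumulative fraction after k components = (λ_1 + ... + λ_k) / Σ λ:
  k = 1: 58/98 = 0.5918
  k = 2: (58 + 22)/98 = 80/98 = 0.8163
  k = 3: (58 + 22 + 18)/98 = 98/98 = 1

Summary (fraction, with percent):

explained: PC1 0.5918 (59.18%), PC2 0.2245 (22.45%), PC3 0.1837 (18.37%);  cumulative: 0.5918, 0.8163, 1


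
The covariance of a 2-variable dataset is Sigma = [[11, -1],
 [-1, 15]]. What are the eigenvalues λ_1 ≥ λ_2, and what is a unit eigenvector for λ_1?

Step 1 — characteristic polynomial of 2×2 Sigma:
  det(Sigma - λI) = λ² - trace · λ + det = 0.
  trace = 11 + 15 = 26, det = 11·15 - (-1)² = 164.
Step 2 — discriminant:
  Δ = trace² - 4·det = 676 - 656 = 20.
Step 3 — eigenvalues:
  λ = (trace ± √Δ)/2 = (26 ± 4.4721)/2,
  λ_1 = 15.2361,  λ_2 = 10.7639.

Step 4 — unit eigenvector for λ_1: solve (Sigma - λ_1 I)v = 0. First row:
  (11 - 15.2361)·v_x + (-1)·v_y = 0, i.e. (-4.2361)·v_x + (-1)·v_y = 0,
  so v ∝ (b, λ_1 - a) = (-1, 4.2361); multiply by -1 so the first entry is positive: u = (1, -4.2361).
  ||u|| = √((1)² + (-4.2361)²) = √(18.9443) ≈ 4.3525,
  v_1 = u/||u|| ≈ (0.2298, -0.9732) (||v_1|| = 1).

λ_1 = 15.2361,  λ_2 = 10.7639;  v_1 ≈ (0.2298, -0.9732)


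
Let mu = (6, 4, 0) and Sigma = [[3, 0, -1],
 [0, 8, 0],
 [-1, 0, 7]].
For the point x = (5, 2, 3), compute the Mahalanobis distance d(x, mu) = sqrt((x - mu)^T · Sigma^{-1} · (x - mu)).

Step 1 — centre the observation: (x - mu) = (-1, -2, 3).

Step 2 — invert Sigma (cofactor / det for 3×3, or solve directly):
  Sigma^{-1} = [[0.35, 0, 0.05],
 [0, 0.125, 0],
 [0.05, 0, 0.15]].

Step 3 — form the quadratic (x - mu)^T · Sigma^{-1} · (x - mu):
  Sigma^{-1} · (x - mu) = (-0.2, -0.25, 0.4).
  (x - mu)^T · [Sigma^{-1} · (x - mu)] = (-1)·(-0.2) + (-2)·(-0.25) + (3)·(0.4) = 1.9.

Step 4 — take square root: d = √(1.9) ≈ 1.3784.

d(x, mu) = √(1.9) ≈ 1.3784


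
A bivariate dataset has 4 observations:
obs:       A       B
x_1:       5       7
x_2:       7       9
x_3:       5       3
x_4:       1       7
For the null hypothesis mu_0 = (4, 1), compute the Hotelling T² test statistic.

Step 1 — sample mean vector:
  mean(A) = (5 + 7 + 5 + 1) / 4 = 18/4 = 4.5
  mean(B) = (7 + 9 + 3 + 7) / 4 = 26/4 = 6.5
  x̄ = (4.5, 6.5),  deviation x̄ - mu_0 = (4.5, 6.5) - (4, 1) = (0.5, 5.5).

Step 2 — sample covariance matrix, S[i,j] = (1/(n-1)) · Σ_k (x_{k,i} - mean_i) · (x_{k,j} - mean_j), divisor n-1 = 3:
  S[A,A] = ((0.5)·(0.5) + (2.5)·(2.5) + (0.5)·(0.5) + (-3.5)·(-3.5)) / 3 = 19/3 = 6.3333
  S[A,B] = ((0.5)·(0.5) + (2.5)·(2.5) + (0.5)·(-3.5) + (-3.5)·(0.5)) / 3 = 3/3 = 1
  S[B,B] = ((0.5)·(0.5) + (2.5)·(2.5) + (-3.5)·(-3.5) + (0.5)·(0.5)) / 3 = 19/3 = 6.3333
  S = [[6.3333, 1],
 [1, 6.3333]].

Step 3 — invert S. det(S) = 6.3333·6.3333 - (1)² = 39.1111.
  S^{-1} = (1/det) · [[d, -b], [-b, a]] = [[0.1619, -0.0256],
 [-0.0256, 0.1619]].

Step 4 — quadratic form (x̄ - mu_0)^T · S^{-1} · (x̄ - mu_0):
  S^{-1} · (x̄ - mu_0) = (-0.0597, 0.8778),
  (x̄ - mu_0)^T · [...] = (0.5)·(-0.0597) + (5.5)·(0.8778) = 4.7983.

Step 5 — scale by n: T² = 4 · 4.7983 = 19.1932.

T² ≈ 19.1932


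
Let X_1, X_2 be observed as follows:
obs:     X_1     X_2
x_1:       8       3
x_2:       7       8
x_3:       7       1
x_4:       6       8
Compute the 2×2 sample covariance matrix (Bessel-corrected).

Step 1 — column means:
  mean(X_1) = (8 + 7 + 7 + 6) / 4 = 28/4 = 7
  mean(X_2) = (3 + 8 + 1 + 8) / 4 = 20/4 = 5

Step 2 — sample covariance S[i,j] = (1/(n-1)) · Σ_k (x_{k,i} - mean_i) · (x_{k,j} - mean_j), with n-1 = 3.
  S[X_1,X_1] = ((1)·(1) + (0)·(0) + (0)·(0) + (-1)·(-1)) / 3 = 2/3 = 0.6667
  S[X_1,X_2] = ((1)·(-2) + (0)·(3) + (0)·(-4) + (-1)·(3)) / 3 = -5/3 = -1.6667
  S[X_2,X_2] = ((-2)·(-2) + (3)·(3) + (-4)·(-4) + (3)·(3)) / 3 = 38/3 = 12.6667

S is symmetric (S[j,i] = S[i,j]). Assembling:

S = [[0.6667, -1.6667],
 [-1.6667, 12.6667]]


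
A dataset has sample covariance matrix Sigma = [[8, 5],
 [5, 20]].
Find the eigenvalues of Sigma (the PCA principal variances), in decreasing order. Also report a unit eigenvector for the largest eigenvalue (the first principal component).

Step 1 — characteristic polynomial of 2×2 Sigma:
  det(Sigma - λI) = λ² - trace · λ + det = 0.
  trace = 8 + 20 = 28, det = 8·20 - (5)² = 135.
Step 2 — discriminant:
  Δ = trace² - 4·det = 784 - 540 = 244.
Step 3 — eigenvalues:
  λ = (trace ± √Δ)/2 = (28 ± 15.6205)/2,
  λ_1 = 21.8102,  λ_2 = 6.1898.

Step 4 — unit eigenvector for λ_1: solve (Sigma - λ_1 I)v = 0. First row:
  (8 - 21.8102)·v_x + (5)·v_y = 0, i.e. (-13.8102)·v_x + (5)·v_y = 0,
  so v ∝ (b, λ_1 - a) = (5, 13.8102) = u.
  ||u|| = √((5)² + (13.8102)²) = √(215.723) ≈ 14.6875,
  v_1 = u/||u|| ≈ (0.3404, 0.9403) (||v_1|| = 1).

λ_1 = 21.8102,  λ_2 = 6.1898;  v_1 ≈ (0.3404, 0.9403)


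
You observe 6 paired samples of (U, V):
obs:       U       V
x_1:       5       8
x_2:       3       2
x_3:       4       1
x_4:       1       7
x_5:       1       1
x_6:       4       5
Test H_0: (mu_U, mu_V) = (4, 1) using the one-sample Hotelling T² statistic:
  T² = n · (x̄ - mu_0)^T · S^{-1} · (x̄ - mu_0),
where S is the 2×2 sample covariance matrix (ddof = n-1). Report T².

Step 1 — sample mean vector:
  mean(U) = (5 + 3 + 4 + 1 + 1 + 4) / 6 = 18/6 = 3
  mean(V) = (8 + 2 + 1 + 7 + 1 + 5) / 6 = 24/6 = 4
  x̄ = (3, 4),  deviation x̄ - mu_0 = (3, 4) - (4, 1) = (-1, 3).

Step 2 — sample covariance matrix, S[i,j] = (1/(n-1)) · Σ_k (x_{k,i} - mean_i) · (x_{k,j} - mean_j), divisor n-1 = 5:
  S[U,U] = ((2)·(2) + (0)·(0) + (1)·(1) + (-2)·(-2) + (-2)·(-2) + (1)·(1)) / 5 = 14/5 = 2.8
  S[U,V] = ((2)·(4) + (0)·(-2) + (1)·(-3) + (-2)·(3) + (-2)·(-3) + (1)·(1)) / 5 = 6/5 = 1.2
  S[V,V] = ((4)·(4) + (-2)·(-2) + (-3)·(-3) + (3)·(3) + (-3)·(-3) + (1)·(1)) / 5 = 48/5 = 9.6
  S = [[2.8, 1.2],
 [1.2, 9.6]].

Step 3 — invert S. det(S) = 2.8·9.6 - (1.2)² = 25.44.
  S^{-1} = (1/det) · [[d, -b], [-b, a]] = [[0.3774, -0.0472],
 [-0.0472, 0.1101]].

Step 4 — quadratic form (x̄ - mu_0)^T · S^{-1} · (x̄ - mu_0):
  S^{-1} · (x̄ - mu_0) = (-0.5189, 0.3774),
  (x̄ - mu_0)^T · [...] = (-1)·(-0.5189) + (3)·(0.3774) = 1.6509.

Step 5 — scale by n: T² = 6 · 1.6509 = 9.9057.

T² ≈ 9.9057


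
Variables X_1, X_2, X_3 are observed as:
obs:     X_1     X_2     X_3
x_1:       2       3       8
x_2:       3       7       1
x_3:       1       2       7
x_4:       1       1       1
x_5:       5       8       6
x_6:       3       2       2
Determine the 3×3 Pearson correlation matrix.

Step 1 — column means:
  mean(X_1) = (2 + 3 + 1 + 1 + 5 + 3) / 6 = 15/6 = 2.5
  mean(X_2) = (3 + 7 + 2 + 1 + 8 + 2) / 6 = 23/6 = 3.8333
  mean(X_3) = (8 + 1 + 7 + 1 + 6 + 2) / 6 = 25/6 = 4.1667

Step 2 — sample variances and covariances s[i,j] = (1/(n-1)) · Σ_k (x_{k,i} - mean_i) · (x_{k,j} - mean_j), with n-1 = 5:
  s[X_1,X_1] = ((-0.5)·(-0.5) + (0.5)·(0.5) + (-1.5)·(-1.5) + (-1.5)·(-1.5) + (2.5)·(2.5) + (0.5)·(0.5)) / 5 = 11.5/5 = 2.3
  s[X_1,X_2] = ((-0.5)·(-0.8333) + (0.5)·(3.1667) + (-1.5)·(-1.8333) + (-1.5)·(-2.8333) + (2.5)·(4.1667) + (0.5)·(-1.8333)) / 5 = 18.5/5 = 3.7
  s[X_1,X_3] = ((-0.5)·(3.8333) + (0.5)·(-3.1667) + (-1.5)·(2.8333) + (-1.5)·(-3.1667) + (2.5)·(1.8333) + (0.5)·(-2.1667)) / 5 = 0.5/5 = 0.1
  s[X_2,X_2] = ((-0.8333)·(-0.8333) + (3.1667)·(3.1667) + (-1.8333)·(-1.8333) + (-2.8333)·(-2.8333) + (4.1667)·(4.1667) + (-1.8333)·(-1.8333)) / 5 = 42.8333/5 = 8.5667
  s[X_2,X_3] = ((-0.8333)·(3.8333) + (3.1667)·(-3.1667) + (-1.8333)·(2.8333) + (-2.8333)·(-3.1667) + (4.1667)·(1.8333) + (-1.8333)·(-2.1667)) / 5 = 2.1667/5 = 0.4333
  s[X_3,X_3] = ((3.8333)·(3.8333) + (-3.1667)·(-3.1667) + (2.8333)·(2.8333) + (-3.1667)·(-3.1667) + (1.8333)·(1.8333) + (-2.1667)·(-2.1667)) / 5 = 50.8333/5 = 10.1667
  Sample standard deviations s_i = √(s[i,i]):
  s(X_1) = √(2.3) = 1.5166
  s(X_2) = √(8.5667) = 2.9269
  s(X_3) = √(10.1667) = 3.1885

Step 3 — r_{ij} = s_{ij} / (s_i · s_j):
  r[X_1,X_1] = 1 (diagonal).
  r[X_1,X_2] = 3.7 / (1.5166 · 2.9269) = 3.7 / 4.4388 = 0.8336
  r[X_1,X_3] = 0.1 / (1.5166 · 3.1885) = 0.1 / 4.8356 = 0.0207
  r[X_2,X_2] = 1 (diagonal).
  r[X_2,X_3] = 0.4333 / (2.9269 · 3.1885) = 0.4333 / 9.3324 = 0.0464
  r[X_3,X_3] = 1 (diagonal).

R is symmetric with unit diagonal. Assembling:

R = [[1, 0.8336, 0.0207],
 [0.8336, 1, 0.0464],
 [0.0207, 0.0464, 1]]


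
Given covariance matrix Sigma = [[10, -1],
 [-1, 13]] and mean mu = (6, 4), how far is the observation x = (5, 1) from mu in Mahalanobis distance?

Step 1 — centre the observation: (x - mu) = (-1, -3).

Step 2 — invert Sigma. det(Sigma) = 10·13 - (-1)² = 129.
  Sigma^{-1} = (1/det) · [[d, -b], [-b, a]] = [[0.1008, 0.0078],
 [0.0078, 0.0775]].

Step 3 — form the quadratic (x - mu)^T · Sigma^{-1} · (x - mu):
  Sigma^{-1} · (x - mu) = (-0.124, -0.2403).
  (x - mu)^T · [Sigma^{-1} · (x - mu)] = (-1)·(-0.124) + (-3)·(-0.2403) = 0.845.

Step 4 — take square root: d = √(0.845) ≈ 0.9192.

d(x, mu) = √(0.845) ≈ 0.9192


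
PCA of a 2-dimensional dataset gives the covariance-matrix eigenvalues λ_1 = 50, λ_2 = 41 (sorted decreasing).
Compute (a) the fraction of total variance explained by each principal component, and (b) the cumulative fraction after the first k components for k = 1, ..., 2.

Step 1 — total variance = trace(Sigma) = Σ λ_i = 50 + 41 = 91.

Step 2 — fraction explained by component i = λ_i / Σ λ:
  PC1: 50/91 = 0.5495
  PC2: 41/91 = 0.4505

Step 3 — cumulative fraction after k components = (λ_1 + ... + λ_k) / Σ λ:
  k = 1: 50/91 = 0.5495
  k = 2: (50 + 41)/91 = 91/91 = 1

Summary (fraction, with percent):

explained: PC1 0.5495 (54.95%), PC2 0.4505 (45.05%);  cumulative: 0.5495, 1


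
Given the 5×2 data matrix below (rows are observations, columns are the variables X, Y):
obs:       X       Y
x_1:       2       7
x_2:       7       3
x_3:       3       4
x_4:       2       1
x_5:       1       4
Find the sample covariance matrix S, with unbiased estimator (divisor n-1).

Step 1 — column means:
  mean(X) = (2 + 7 + 3 + 2 + 1) / 5 = 15/5 = 3
  mean(Y) = (7 + 3 + 4 + 1 + 4) / 5 = 19/5 = 3.8

Step 2 — sample covariance S[i,j] = (1/(n-1)) · Σ_k (x_{k,i} - mean_i) · (x_{k,j} - mean_j), with n-1 = 4.
  S[X,X] = ((-1)·(-1) + (4)·(4) + (0)·(0) + (-1)·(-1) + (-2)·(-2)) / 4 = 22/4 = 5.5
  S[X,Y] = ((-1)·(3.2) + (4)·(-0.8) + (0)·(0.2) + (-1)·(-2.8) + (-2)·(0.2)) / 4 = -4/4 = -1
  S[Y,Y] = ((3.2)·(3.2) + (-0.8)·(-0.8) + (0.2)·(0.2) + (-2.8)·(-2.8) + (0.2)·(0.2)) / 4 = 18.8/4 = 4.7

S is symmetric (S[j,i] = S[i,j]). Assembling:

S = [[5.5, -1],
 [-1, 4.7]]


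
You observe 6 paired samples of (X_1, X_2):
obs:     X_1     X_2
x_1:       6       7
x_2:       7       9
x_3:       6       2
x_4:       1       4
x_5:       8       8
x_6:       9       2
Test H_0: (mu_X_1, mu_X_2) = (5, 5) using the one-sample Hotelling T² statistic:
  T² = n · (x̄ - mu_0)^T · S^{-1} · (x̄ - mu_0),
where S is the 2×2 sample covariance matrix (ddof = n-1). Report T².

Step 1 — sample mean vector:
  mean(X_1) = (6 + 7 + 6 + 1 + 8 + 9) / 6 = 37/6 = 6.1667
  mean(X_2) = (7 + 9 + 2 + 4 + 8 + 2) / 6 = 32/6 = 5.3333
  x̄ = (6.1667, 5.3333),  deviation x̄ - mu_0 = (6.1667, 5.3333) - (5, 5) = (1.1667, 0.3333).

Step 2 — sample covariance matrix, S[i,j] = (1/(n-1)) · Σ_k (x_{k,i} - mean_i) · (x_{k,j} - mean_j), divisor n-1 = 5:
  S[X_1,X_1] = ((-0.1667)·(-0.1667) + (0.8333)·(0.8333) + (-0.1667)·(-0.1667) + (-5.1667)·(-5.1667) + (1.8333)·(1.8333) + (2.8333)·(2.8333)) / 5 = 38.8333/5 = 7.7667
  S[X_1,X_2] = ((-0.1667)·(1.6667) + (0.8333)·(3.6667) + (-0.1667)·(-3.3333) + (-5.1667)·(-1.3333) + (1.8333)·(2.6667) + (2.8333)·(-3.3333)) / 5 = 5.6667/5 = 1.1333
  S[X_2,X_2] = ((1.6667)·(1.6667) + (3.6667)·(3.6667) + (-3.3333)·(-3.3333) + (-1.3333)·(-1.3333) + (2.6667)·(2.6667) + (-3.3333)·(-3.3333)) / 5 = 47.3333/5 = 9.4667
  S = [[7.7667, 1.1333],
 [1.1333, 9.4667]].

Step 3 — invert S. det(S) = 7.7667·9.4667 - (1.1333)² = 72.24.
  S^{-1} = (1/det) · [[d, -b], [-b, a]] = [[0.131, -0.0157],
 [-0.0157, 0.1075]].

Step 4 — quadratic form (x̄ - mu_0)^T · S^{-1} · (x̄ - mu_0):
  S^{-1} · (x̄ - mu_0) = (0.1477, 0.0175),
  (x̄ - mu_0)^T · [...] = (1.1667)·(0.1477) + (0.3333)·(0.0175) = 0.1781.

Step 5 — scale by n: T² = 6 · 0.1781 = 1.0687.

T² ≈ 1.0687


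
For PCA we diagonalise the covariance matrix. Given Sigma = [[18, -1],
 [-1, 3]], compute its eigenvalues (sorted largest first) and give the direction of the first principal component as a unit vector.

Step 1 — characteristic polynomial of 2×2 Sigma:
  det(Sigma - λI) = λ² - trace · λ + det = 0.
  trace = 18 + 3 = 21, det = 18·3 - (-1)² = 53.
Step 2 — discriminant:
  Δ = trace² - 4·det = 441 - 212 = 229.
Step 3 — eigenvalues:
  λ = (trace ± √Δ)/2 = (21 ± 15.1327)/2,
  λ_1 = 18.0664,  λ_2 = 2.9336.

Step 4 — unit eigenvector for λ_1: solve (Sigma - λ_1 I)v = 0. First row:
  (18 - 18.0664)·v_x + (-1)·v_y = 0, i.e. (-0.0664)·v_x + (-1)·v_y = 0,
  so v ∝ (b, λ_1 - a) = (-1, 0.0664); multiply by -1 so the first entry is positive: u = (1, -0.0664).
  ||u|| = √((1)² + (-0.0664)²) = √(1.0044) ≈ 1.0022,
  v_1 = u/||u|| ≈ (0.9978, -0.0662) (||v_1|| = 1).

λ_1 = 18.0664,  λ_2 = 2.9336;  v_1 ≈ (0.9978, -0.0662)


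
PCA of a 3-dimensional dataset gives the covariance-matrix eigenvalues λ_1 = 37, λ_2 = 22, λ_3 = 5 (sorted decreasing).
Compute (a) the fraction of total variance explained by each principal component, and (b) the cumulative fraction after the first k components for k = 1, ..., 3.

Step 1 — total variance = trace(Sigma) = Σ λ_i = 37 + 22 + 5 = 64.

Step 2 — fraction explained by component i = λ_i / Σ λ:
  PC1: 37/64 = 0.5781
  PC2: 22/64 = 0.3438
  PC3: 5/64 = 0.0781

Step 3 — cumulative fraction after k components = (λ_1 + ... + λ_k) / Σ λ:
  k = 1: 37/64 = 0.5781
  k = 2: (37 + 22)/64 = 59/64 = 0.9219
  k = 3: (37 + 22 + 5)/64 = 64/64 = 1

Summary (fraction, with percent):

explained: PC1 0.5781 (57.81%), PC2 0.3438 (34.38%), PC3 0.0781 (7.81%);  cumulative: 0.5781, 0.9219, 1


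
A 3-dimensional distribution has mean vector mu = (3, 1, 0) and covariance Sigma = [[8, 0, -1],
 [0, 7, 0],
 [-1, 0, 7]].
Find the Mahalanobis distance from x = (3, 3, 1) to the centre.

Step 1 — centre the observation: (x - mu) = (0, 2, 1).

Step 2 — invert Sigma (cofactor / det for 3×3, or solve directly):
  Sigma^{-1} = [[0.1273, 0, 0.0182],
 [0, 0.1429, 0],
 [0.0182, 0, 0.1455]].

Step 3 — form the quadratic (x - mu)^T · Sigma^{-1} · (x - mu):
  Sigma^{-1} · (x - mu) = (0.0182, 0.2857, 0.1455).
  (x - mu)^T · [Sigma^{-1} · (x - mu)] = (0)·(0.0182) + (2)·(0.2857) + (1)·(0.1455) = 0.7169.

Step 4 — take square root: d = √(0.7169) ≈ 0.8467.

d(x, mu) = √(0.7169) ≈ 0.8467


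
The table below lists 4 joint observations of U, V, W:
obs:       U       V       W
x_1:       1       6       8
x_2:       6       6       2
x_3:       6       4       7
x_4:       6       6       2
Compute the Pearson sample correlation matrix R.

Step 1 — column means:
  mean(U) = (1 + 6 + 6 + 6) / 4 = 19/4 = 4.75
  mean(V) = (6 + 6 + 4 + 6) / 4 = 22/4 = 5.5
  mean(W) = (8 + 2 + 7 + 2) / 4 = 19/4 = 4.75

Step 2 — sample variances and covariances s[i,j] = (1/(n-1)) · Σ_k (x_{k,i} - mean_i) · (x_{k,j} - mean_j), with n-1 = 3:
  s[U,U] = ((-3.75)·(-3.75) + (1.25)·(1.25) + (1.25)·(1.25) + (1.25)·(1.25)) / 3 = 18.75/3 = 6.25
  s[U,V] = ((-3.75)·(0.5) + (1.25)·(0.5) + (1.25)·(-1.5) + (1.25)·(0.5)) / 3 = -2.5/3 = -0.8333
  s[U,W] = ((-3.75)·(3.25) + (1.25)·(-2.75) + (1.25)·(2.25) + (1.25)·(-2.75)) / 3 = -16.25/3 = -5.4167
  s[V,V] = ((0.5)·(0.5) + (0.5)·(0.5) + (-1.5)·(-1.5) + (0.5)·(0.5)) / 3 = 3/3 = 1
  s[V,W] = ((0.5)·(3.25) + (0.5)·(-2.75) + (-1.5)·(2.25) + (0.5)·(-2.75)) / 3 = -4.5/3 = -1.5
  s[W,W] = ((3.25)·(3.25) + (-2.75)·(-2.75) + (2.25)·(2.25) + (-2.75)·(-2.75)) / 3 = 30.75/3 = 10.25
  Sample standard deviations s_i = √(s[i,i]):
  s(U) = √(6.25) = 2.5
  s(V) = √(1) = 1
  s(W) = √(10.25) = 3.2016

Step 3 — r_{ij} = s_{ij} / (s_i · s_j):
  r[U,U] = 1 (diagonal).
  r[U,V] = -0.8333 / (2.5 · 1) = -0.8333 / 2.5 = -0.3333
  r[U,W] = -5.4167 / (2.5 · 3.2016) = -5.4167 / 8.0039 = -0.6768
  r[V,V] = 1 (diagonal).
  r[V,W] = -1.5 / (1 · 3.2016) = -1.5 / 3.2016 = -0.4685
  r[W,W] = 1 (diagonal).

R is symmetric with unit diagonal. Assembling:

R = [[1, -0.3333, -0.6768],
 [-0.3333, 1, -0.4685],
 [-0.6768, -0.4685, 1]]


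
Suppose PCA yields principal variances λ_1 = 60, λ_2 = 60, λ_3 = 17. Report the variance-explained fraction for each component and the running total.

Step 1 — total variance = trace(Sigma) = Σ λ_i = 60 + 60 + 17 = 137.

Step 2 — fraction explained by component i = λ_i / Σ λ:
  PC1: 60/137 = 0.438
  PC2: 60/137 = 0.438
  PC3: 17/137 = 0.1241

Step 3 — cumulative fraction after k components = (λ_1 + ... + λ_k) / Σ λ:
  k = 1: 60/137 = 0.438
  k = 2: (60 + 60)/137 = 120/137 = 0.8759
  k = 3: (60 + 60 + 17)/137 = 137/137 = 1

Summary (fraction, with percent):

explained: PC1 0.438 (43.8%), PC2 0.438 (43.8%), PC3 0.1241 (12.41%);  cumulative: 0.438, 0.8759, 1


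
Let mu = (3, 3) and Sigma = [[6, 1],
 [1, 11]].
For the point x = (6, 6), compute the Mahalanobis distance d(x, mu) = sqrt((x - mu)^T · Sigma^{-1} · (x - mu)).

Step 1 — centre the observation: (x - mu) = (3, 3).

Step 2 — invert Sigma. det(Sigma) = 6·11 - (1)² = 65.
  Sigma^{-1} = (1/det) · [[d, -b], [-b, a]] = [[0.1692, -0.0154],
 [-0.0154, 0.0923]].

Step 3 — form the quadratic (x - mu)^T · Sigma^{-1} · (x - mu):
  Sigma^{-1} · (x - mu) = (0.4615, 0.2308).
  (x - mu)^T · [Sigma^{-1} · (x - mu)] = (3)·(0.4615) + (3)·(0.2308) = 2.0769.

Step 4 — take square root: d = √(2.0769) ≈ 1.4412.

d(x, mu) = √(2.0769) ≈ 1.4412


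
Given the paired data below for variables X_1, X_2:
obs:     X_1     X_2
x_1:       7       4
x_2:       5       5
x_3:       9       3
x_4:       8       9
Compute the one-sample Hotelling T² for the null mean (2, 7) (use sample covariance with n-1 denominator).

Step 1 — sample mean vector:
  mean(X_1) = (7 + 5 + 9 + 8) / 4 = 29/4 = 7.25
  mean(X_2) = (4 + 5 + 3 + 9) / 4 = 21/4 = 5.25
  x̄ = (7.25, 5.25),  deviation x̄ - mu_0 = (7.25, 5.25) - (2, 7) = (5.25, -1.75).

Step 2 — sample covariance matrix, S[i,j] = (1/(n-1)) · Σ_k (x_{k,i} - mean_i) · (x_{k,j} - mean_j), divisor n-1 = 3:
  S[X_1,X_1] = ((-0.25)·(-0.25) + (-2.25)·(-2.25) + (1.75)·(1.75) + (0.75)·(0.75)) / 3 = 8.75/3 = 2.9167
  S[X_1,X_2] = ((-0.25)·(-1.25) + (-2.25)·(-0.25) + (1.75)·(-2.25) + (0.75)·(3.75)) / 3 = -0.25/3 = -0.0833
  S[X_2,X_2] = ((-1.25)·(-1.25) + (-0.25)·(-0.25) + (-2.25)·(-2.25) + (3.75)·(3.75)) / 3 = 20.75/3 = 6.9167
  S = [[2.9167, -0.0833],
 [-0.0833, 6.9167]].

Step 3 — invert S. det(S) = 2.9167·6.9167 - (-0.0833)² = 20.1667.
  S^{-1} = (1/det) · [[d, -b], [-b, a]] = [[0.343, 0.0041],
 [0.0041, 0.1446]].

Step 4 — quadratic form (x̄ - mu_0)^T · S^{-1} · (x̄ - mu_0):
  S^{-1} · (x̄ - mu_0) = (1.7934, -0.2314),
  (x̄ - mu_0)^T · [...] = (5.25)·(1.7934) + (-1.75)·(-0.2314) = 9.8202.

Step 5 — scale by n: T² = 4 · 9.8202 = 39.281.

T² ≈ 39.281


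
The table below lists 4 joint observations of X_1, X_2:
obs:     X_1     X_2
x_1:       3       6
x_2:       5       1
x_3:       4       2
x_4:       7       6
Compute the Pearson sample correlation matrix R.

Step 1 — column means:
  mean(X_1) = (3 + 5 + 4 + 7) / 4 = 19/4 = 4.75
  mean(X_2) = (6 + 1 + 2 + 6) / 4 = 15/4 = 3.75

Step 2 — sample variances and covariances s[i,j] = (1/(n-1)) · Σ_k (x_{k,i} - mean_i) · (x_{k,j} - mean_j), with n-1 = 3:
  s[X_1,X_1] = ((-1.75)·(-1.75) + (0.25)·(0.25) + (-0.75)·(-0.75) + (2.25)·(2.25)) / 3 = 8.75/3 = 2.9167
  s[X_1,X_2] = ((-1.75)·(2.25) + (0.25)·(-2.75) + (-0.75)·(-1.75) + (2.25)·(2.25)) / 3 = 1.75/3 = 0.5833
  s[X_2,X_2] = ((2.25)·(2.25) + (-2.75)·(-2.75) + (-1.75)·(-1.75) + (2.25)·(2.25)) / 3 = 20.75/3 = 6.9167
  Sample standard deviations s_i = √(s[i,i]):
  s(X_1) = √(2.9167) = 1.7078
  s(X_2) = √(6.9167) = 2.63

Step 3 — r_{ij} = s_{ij} / (s_i · s_j):
  r[X_1,X_1] = 1 (diagonal).
  r[X_1,X_2] = 0.5833 / (1.7078 · 2.63) = 0.5833 / 4.4915 = 0.1299
  r[X_2,X_2] = 1 (diagonal).

R is symmetric with unit diagonal. Assembling:

R = [[1, 0.1299],
 [0.1299, 1]]


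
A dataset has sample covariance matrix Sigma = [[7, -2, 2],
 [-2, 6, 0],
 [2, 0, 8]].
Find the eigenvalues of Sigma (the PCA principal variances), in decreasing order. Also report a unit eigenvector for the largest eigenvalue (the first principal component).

Step 1 — characteristic polynomial p(λ) = det(λI - Sigma) = λ³ - tr·λ² + c_1·λ - det, where tr = trace, c_1 = sum of the principal 2×2 minors, det = det(Sigma):
  tr = 7 + 6 + 8 = 21,
  c_1 = (7·6 - (-2)²) + (7·8 - (2)²) + (6·8 - (0)²) = 38 + 52 + 48 = 138,
  det = 7·(6·8 - (0)²) - (-2)·((-2)·8 - (0)·(2)) + (2)·((-2)·(0) - 6·(2)) = 7·(48) - (-2)·(-16) + (2)·(-12) = 280.
  So p(λ) = λ³ - 21λ² + 138λ - 280.
Step 2 — look for an integer root (rational root theorem: any rational root is an integer divisor of 280). Testing λ = 4:
  p(4) = 64 - 336 + 552 - 280 = 0  ✓
  Dividing out (λ - 4): p(λ) = (λ - 4)(λ² - 17λ + 70).
Step 3 — remaining eigenvalues from the quadratic λ² - 17λ + 70 = 0:
  Δ = 17² - 4·70 = 289 - 280 = 9,  λ = (17 ± √9)/2 = (17 ± 3)/2 = 10 or 7.
  Sorted: λ_1 = 10,  λ_2 = 7,  λ_3 = 4  (check: sum = 21 = tr ✓).

Step 4 — unit eigenvector for λ_1 = 10: v spans the null space of (Sigma - λ_1 I), whose rows are
  r_1 = (-3, -2, 2),  r_2 = (-2, -4, 0),  r_3 = (2, 0, -2).
  v is orthogonal to every row, so take v ∝ r_1 × r_2 = ((-2)·(0) - (2)·(-4), (2)·(-2) - (-3)·(0), (-3)·(-4) - (-2)·(-2)) = (8, -4, 8).
  Rescale (divide by 4): u = (2, -1, 2).
  ||u|| = √((2)² + (-1)² + (2)²) = √(9) = 3,  v_1 = u/||u|| ≈ (0.6667, -0.3333, 0.6667) (||v_1|| = 1).

λ_1 = 10,  λ_2 = 7,  λ_3 = 4;  v_1 ≈ (0.6667, -0.3333, 0.6667)


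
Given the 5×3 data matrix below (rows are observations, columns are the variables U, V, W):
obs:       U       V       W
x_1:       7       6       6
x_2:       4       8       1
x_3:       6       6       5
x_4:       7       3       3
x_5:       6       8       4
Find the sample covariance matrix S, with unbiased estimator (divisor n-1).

Step 1 — column means:
  mean(U) = (7 + 4 + 6 + 7 + 6) / 5 = 30/5 = 6
  mean(V) = (6 + 8 + 6 + 3 + 8) / 5 = 31/5 = 6.2
  mean(W) = (6 + 1 + 5 + 3 + 4) / 5 = 19/5 = 3.8

Step 2 — sample covariance S[i,j] = (1/(n-1)) · Σ_k (x_{k,i} - mean_i) · (x_{k,j} - mean_j), with n-1 = 4.
  S[U,U] = ((1)·(1) + (-2)·(-2) + (0)·(0) + (1)·(1) + (0)·(0)) / 4 = 6/4 = 1.5
  S[U,V] = ((1)·(-0.2) + (-2)·(1.8) + (0)·(-0.2) + (1)·(-3.2) + (0)·(1.8)) / 4 = -7/4 = -1.75
  S[U,W] = ((1)·(2.2) + (-2)·(-2.8) + (0)·(1.2) + (1)·(-0.8) + (0)·(0.2)) / 4 = 7/4 = 1.75
  S[V,V] = ((-0.2)·(-0.2) + (1.8)·(1.8) + (-0.2)·(-0.2) + (-3.2)·(-3.2) + (1.8)·(1.8)) / 4 = 16.8/4 = 4.2
  S[V,W] = ((-0.2)·(2.2) + (1.8)·(-2.8) + (-0.2)·(1.2) + (-3.2)·(-0.8) + (1.8)·(0.2)) / 4 = -2.8/4 = -0.7
  S[W,W] = ((2.2)·(2.2) + (-2.8)·(-2.8) + (1.2)·(1.2) + (-0.8)·(-0.8) + (0.2)·(0.2)) / 4 = 14.8/4 = 3.7

S is symmetric (S[j,i] = S[i,j]). Assembling:

S = [[1.5, -1.75, 1.75],
 [-1.75, 4.2, -0.7],
 [1.75, -0.7, 3.7]]


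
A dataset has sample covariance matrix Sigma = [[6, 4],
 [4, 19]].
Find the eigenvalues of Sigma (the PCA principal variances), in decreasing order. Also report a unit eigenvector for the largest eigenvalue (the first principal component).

Step 1 — characteristic polynomial of 2×2 Sigma:
  det(Sigma - λI) = λ² - trace · λ + det = 0.
  trace = 6 + 19 = 25, det = 6·19 - (4)² = 98.
Step 2 — discriminant:
  Δ = trace² - 4·det = 625 - 392 = 233.
Step 3 — eigenvalues:
  λ = (trace ± √Δ)/2 = (25 ± 15.2643)/2,
  λ_1 = 20.1322,  λ_2 = 4.8678.

Step 4 — unit eigenvector for λ_1: solve (Sigma - λ_1 I)v = 0. First row:
  (6 - 20.1322)·v_x + (4)·v_y = 0, i.e. (-14.1322)·v_x + (4)·v_y = 0,
  so v ∝ (b, λ_1 - a) = (4, 14.1322) = u.
  ||u|| = √((4)² + (14.1322)²) = √(215.7182) ≈ 14.6873,
  v_1 = u/||u|| ≈ (0.2723, 0.9622) (||v_1|| = 1).

λ_1 = 20.1322,  λ_2 = 4.8678;  v_1 ≈ (0.2723, 0.9622)


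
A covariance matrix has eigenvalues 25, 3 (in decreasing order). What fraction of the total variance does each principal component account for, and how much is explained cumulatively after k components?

Step 1 — total variance = trace(Sigma) = Σ λ_i = 25 + 3 = 28.

Step 2 — fraction explained by component i = λ_i / Σ λ:
  PC1: 25/28 = 0.8929
  PC2: 3/28 = 0.1071

Step 3 — cumulative fraction after k components = (λ_1 + ... + λ_k) / Σ λ:
  k = 1: 25/28 = 0.8929
  k = 2: (25 + 3)/28 = 28/28 = 1

Summary (fraction, with percent):

explained: PC1 0.8929 (89.29%), PC2 0.1071 (10.71%);  cumulative: 0.8929, 1


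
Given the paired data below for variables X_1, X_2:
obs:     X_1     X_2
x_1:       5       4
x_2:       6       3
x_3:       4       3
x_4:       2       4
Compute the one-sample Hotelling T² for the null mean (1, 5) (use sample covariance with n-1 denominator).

Step 1 — sample mean vector:
  mean(X_1) = (5 + 6 + 4 + 2) / 4 = 17/4 = 4.25
  mean(X_2) = (4 + 3 + 3 + 4) / 4 = 14/4 = 3.5
  x̄ = (4.25, 3.5),  deviation x̄ - mu_0 = (4.25, 3.5) - (1, 5) = (3.25, -1.5).

Step 2 — sample covariance matrix, S[i,j] = (1/(n-1)) · Σ_k (x_{k,i} - mean_i) · (x_{k,j} - mean_j), divisor n-1 = 3:
  S[X_1,X_1] = ((0.75)·(0.75) + (1.75)·(1.75) + (-0.25)·(-0.25) + (-2.25)·(-2.25)) / 3 = 8.75/3 = 2.9167
  S[X_1,X_2] = ((0.75)·(0.5) + (1.75)·(-0.5) + (-0.25)·(-0.5) + (-2.25)·(0.5)) / 3 = -1.5/3 = -0.5
  S[X_2,X_2] = ((0.5)·(0.5) + (-0.5)·(-0.5) + (-0.5)·(-0.5) + (0.5)·(0.5)) / 3 = 1/3 = 0.3333
  S = [[2.9167, -0.5],
 [-0.5, 0.3333]].

Step 3 — invert S. det(S) = 2.9167·0.3333 - (-0.5)² = 0.7222.
  S^{-1} = (1/det) · [[d, -b], [-b, a]] = [[0.4615, 0.6923],
 [0.6923, 4.0385]].

Step 4 — quadratic form (x̄ - mu_0)^T · S^{-1} · (x̄ - mu_0):
  S^{-1} · (x̄ - mu_0) = (0.4615, -3.8077),
  (x̄ - mu_0)^T · [...] = (3.25)·(0.4615) + (-1.5)·(-3.8077) = 7.2115.

Step 5 — scale by n: T² = 4 · 7.2115 = 28.8462.

T² ≈ 28.8462


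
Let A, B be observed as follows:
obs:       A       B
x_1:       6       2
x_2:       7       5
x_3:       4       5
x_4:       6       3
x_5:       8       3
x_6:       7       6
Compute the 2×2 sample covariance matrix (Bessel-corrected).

Step 1 — column means:
  mean(A) = (6 + 7 + 4 + 6 + 8 + 7) / 6 = 38/6 = 6.3333
  mean(B) = (2 + 5 + 5 + 3 + 3 + 6) / 6 = 24/6 = 4

Step 2 — sample covariance S[i,j] = (1/(n-1)) · Σ_k (x_{k,i} - mean_i) · (x_{k,j} - mean_j), with n-1 = 5.
  S[A,A] = ((-0.3333)·(-0.3333) + (0.6667)·(0.6667) + (-2.3333)·(-2.3333) + (-0.3333)·(-0.3333) + (1.6667)·(1.6667) + (0.6667)·(0.6667)) / 5 = 9.3333/5 = 1.8667
  S[A,B] = ((-0.3333)·(-2) + (0.6667)·(1) + (-2.3333)·(1) + (-0.3333)·(-1) + (1.6667)·(-1) + (0.6667)·(2)) / 5 = -1/5 = -0.2
  S[B,B] = ((-2)·(-2) + (1)·(1) + (1)·(1) + (-1)·(-1) + (-1)·(-1) + (2)·(2)) / 5 = 12/5 = 2.4

S is symmetric (S[j,i] = S[i,j]). Assembling:

S = [[1.8667, -0.2],
 [-0.2, 2.4]]


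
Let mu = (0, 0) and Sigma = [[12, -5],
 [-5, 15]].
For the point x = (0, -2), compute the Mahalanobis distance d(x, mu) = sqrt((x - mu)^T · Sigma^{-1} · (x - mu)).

Step 1 — centre the observation: (x - mu) = (0, -2).

Step 2 — invert Sigma. det(Sigma) = 12·15 - (-5)² = 155.
  Sigma^{-1} = (1/det) · [[d, -b], [-b, a]] = [[0.0968, 0.0323],
 [0.0323, 0.0774]].

Step 3 — form the quadratic (x - mu)^T · Sigma^{-1} · (x - mu):
  Sigma^{-1} · (x - mu) = (-0.0645, -0.1548).
  (x - mu)^T · [Sigma^{-1} · (x - mu)] = (0)·(-0.0645) + (-2)·(-0.1548) = 0.3097.

Step 4 — take square root: d = √(0.3097) ≈ 0.5565.

d(x, mu) = √(0.3097) ≈ 0.5565


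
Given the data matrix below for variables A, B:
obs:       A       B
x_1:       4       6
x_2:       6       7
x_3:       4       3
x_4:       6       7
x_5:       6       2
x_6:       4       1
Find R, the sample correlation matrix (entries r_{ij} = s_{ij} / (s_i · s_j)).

Step 1 — column means:
  mean(A) = (4 + 6 + 4 + 6 + 6 + 4) / 6 = 30/6 = 5
  mean(B) = (6 + 7 + 3 + 7 + 2 + 1) / 6 = 26/6 = 4.3333

Step 2 — sample variances and covariances s[i,j] = (1/(n-1)) · Σ_k (x_{k,i} - mean_i) · (x_{k,j} - mean_j), with n-1 = 5:
  s[A,A] = ((-1)·(-1) + (1)·(1) + (-1)·(-1) + (1)·(1) + (1)·(1) + (-1)·(-1)) / 5 = 6/5 = 1.2
  s[A,B] = ((-1)·(1.6667) + (1)·(2.6667) + (-1)·(-1.3333) + (1)·(2.6667) + (1)·(-2.3333) + (-1)·(-3.3333)) / 5 = 6/5 = 1.2
  s[B,B] = ((1.6667)·(1.6667) + (2.6667)·(2.6667) + (-1.3333)·(-1.3333) + (2.6667)·(2.6667) + (-2.3333)·(-2.3333) + (-3.3333)·(-3.3333)) / 5 = 35.3333/5 = 7.0667
  Sample standard deviations s_i = √(s[i,i]):
  s(A) = √(1.2) = 1.0954
  s(B) = √(7.0667) = 2.6583

Step 3 — r_{ij} = s_{ij} / (s_i · s_j):
  r[A,A] = 1 (diagonal).
  r[A,B] = 1.2 / (1.0954 · 2.6583) = 1.2 / 2.912 = 0.4121
  r[B,B] = 1 (diagonal).

R is symmetric with unit diagonal. Assembling:

R = [[1, 0.4121],
 [0.4121, 1]]


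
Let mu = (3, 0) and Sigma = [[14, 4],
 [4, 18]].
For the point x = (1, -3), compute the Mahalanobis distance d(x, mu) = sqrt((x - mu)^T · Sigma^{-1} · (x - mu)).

Step 1 — centre the observation: (x - mu) = (-2, -3).

Step 2 — invert Sigma. det(Sigma) = 14·18 - (4)² = 236.
  Sigma^{-1} = (1/det) · [[d, -b], [-b, a]] = [[0.0763, -0.0169],
 [-0.0169, 0.0593]].

Step 3 — form the quadratic (x - mu)^T · Sigma^{-1} · (x - mu):
  Sigma^{-1} · (x - mu) = (-0.1017, -0.1441).
  (x - mu)^T · [Sigma^{-1} · (x - mu)] = (-2)·(-0.1017) + (-3)·(-0.1441) = 0.6356.

Step 4 — take square root: d = √(0.6356) ≈ 0.7972.

d(x, mu) = √(0.6356) ≈ 0.7972


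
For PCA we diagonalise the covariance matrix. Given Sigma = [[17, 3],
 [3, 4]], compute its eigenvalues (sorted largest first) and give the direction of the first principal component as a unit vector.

Step 1 — characteristic polynomial of 2×2 Sigma:
  det(Sigma - λI) = λ² - trace · λ + det = 0.
  trace = 17 + 4 = 21, det = 17·4 - (3)² = 59.
Step 2 — discriminant:
  Δ = trace² - 4·det = 441 - 236 = 205.
Step 3 — eigenvalues:
  λ = (trace ± √Δ)/2 = (21 ± 14.3178)/2,
  λ_1 = 17.6589,  λ_2 = 3.3411.

Step 4 — unit eigenvector for λ_1: solve (Sigma - λ_1 I)v = 0. First row:
  (17 - 17.6589)·v_x + (3)·v_y = 0, i.e. (-0.6589)·v_x + (3)·v_y = 0,
  so v ∝ (b, λ_1 - a) = (3, 0.6589) = u.
  ||u|| = √((3)² + (0.6589)²) = √(9.4342) ≈ 3.0715,
  v_1 = u/||u|| ≈ (0.9767, 0.2145) (||v_1|| = 1).

λ_1 = 17.6589,  λ_2 = 3.3411;  v_1 ≈ (0.9767, 0.2145)


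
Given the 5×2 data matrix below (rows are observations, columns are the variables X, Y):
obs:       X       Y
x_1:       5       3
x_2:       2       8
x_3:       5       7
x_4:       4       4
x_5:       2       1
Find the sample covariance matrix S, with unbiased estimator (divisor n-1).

Step 1 — column means:
  mean(X) = (5 + 2 + 5 + 4 + 2) / 5 = 18/5 = 3.6
  mean(Y) = (3 + 8 + 7 + 4 + 1) / 5 = 23/5 = 4.6

Step 2 — sample covariance S[i,j] = (1/(n-1)) · Σ_k (x_{k,i} - mean_i) · (x_{k,j} - mean_j), with n-1 = 4.
  S[X,X] = ((1.4)·(1.4) + (-1.6)·(-1.6) + (1.4)·(1.4) + (0.4)·(0.4) + (-1.6)·(-1.6)) / 4 = 9.2/4 = 2.3
  S[X,Y] = ((1.4)·(-1.6) + (-1.6)·(3.4) + (1.4)·(2.4) + (0.4)·(-0.6) + (-1.6)·(-3.6)) / 4 = 1.2/4 = 0.3
  S[Y,Y] = ((-1.6)·(-1.6) + (3.4)·(3.4) + (2.4)·(2.4) + (-0.6)·(-0.6) + (-3.6)·(-3.6)) / 4 = 33.2/4 = 8.3

S is symmetric (S[j,i] = S[i,j]). Assembling:

S = [[2.3, 0.3],
 [0.3, 8.3]]


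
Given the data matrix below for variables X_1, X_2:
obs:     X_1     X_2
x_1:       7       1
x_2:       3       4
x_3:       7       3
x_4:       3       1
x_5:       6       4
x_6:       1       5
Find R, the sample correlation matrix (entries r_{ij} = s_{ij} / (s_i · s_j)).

Step 1 — column means:
  mean(X_1) = (7 + 3 + 7 + 3 + 6 + 1) / 6 = 27/6 = 4.5
  mean(X_2) = (1 + 4 + 3 + 1 + 4 + 5) / 6 = 18/6 = 3

Step 2 — sample variances and covariances s[i,j] = (1/(n-1)) · Σ_k (x_{k,i} - mean_i) · (x_{k,j} - mean_j), with n-1 = 5:
  s[X_1,X_1] = ((2.5)·(2.5) + (-1.5)·(-1.5) + (2.5)·(2.5) + (-1.5)·(-1.5) + (1.5)·(1.5) + (-3.5)·(-3.5)) / 5 = 31.5/5 = 6.3
  s[X_1,X_2] = ((2.5)·(-2) + (-1.5)·(1) + (2.5)·(0) + (-1.5)·(-2) + (1.5)·(1) + (-3.5)·(2)) / 5 = -9/5 = -1.8
  s[X_2,X_2] = ((-2)·(-2) + (1)·(1) + (0)·(0) + (-2)·(-2) + (1)·(1) + (2)·(2)) / 5 = 14/5 = 2.8
  Sample standard deviations s_i = √(s[i,i]):
  s(X_1) = √(6.3) = 2.51
  s(X_2) = √(2.8) = 1.6733

Step 3 — r_{ij} = s_{ij} / (s_i · s_j):
  r[X_1,X_1] = 1 (diagonal).
  r[X_1,X_2] = -1.8 / (2.51 · 1.6733) = -1.8 / 4.2 = -0.4286
  r[X_2,X_2] = 1 (diagonal).

R is symmetric with unit diagonal. Assembling:

R = [[1, -0.4286],
 [-0.4286, 1]]


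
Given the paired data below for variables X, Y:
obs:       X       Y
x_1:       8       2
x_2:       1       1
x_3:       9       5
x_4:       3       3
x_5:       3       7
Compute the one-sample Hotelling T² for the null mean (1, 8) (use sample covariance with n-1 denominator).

Step 1 — sample mean vector:
  mean(X) = (8 + 1 + 9 + 3 + 3) / 5 = 24/5 = 4.8
  mean(Y) = (2 + 1 + 5 + 3 + 7) / 5 = 18/5 = 3.6
  x̄ = (4.8, 3.6),  deviation x̄ - mu_0 = (4.8, 3.6) - (1, 8) = (3.8, -4.4).

Step 2 — sample covariance matrix, S[i,j] = (1/(n-1)) · Σ_k (x_{k,i} - mean_i) · (x_{k,j} - mean_j), divisor n-1 = 4:
  S[X,X] = ((3.2)·(3.2) + (-3.8)·(-3.8) + (4.2)·(4.2) + (-1.8)·(-1.8) + (-1.8)·(-1.8)) / 4 = 48.8/4 = 12.2
  S[X,Y] = ((3.2)·(-1.6) + (-3.8)·(-2.6) + (4.2)·(1.4) + (-1.8)·(-0.6) + (-1.8)·(3.4)) / 4 = 5.6/4 = 1.4
  S[Y,Y] = ((-1.6)·(-1.6) + (-2.6)·(-2.6) + (1.4)·(1.4) + (-0.6)·(-0.6) + (3.4)·(3.4)) / 4 = 23.2/4 = 5.8
  S = [[12.2, 1.4],
 [1.4, 5.8]].

Step 3 — invert S. det(S) = 12.2·5.8 - (1.4)² = 68.8.
  S^{-1} = (1/det) · [[d, -b], [-b, a]] = [[0.0843, -0.0203],
 [-0.0203, 0.1773]].

Step 4 — quadratic form (x̄ - mu_0)^T · S^{-1} · (x̄ - mu_0):
  S^{-1} · (x̄ - mu_0) = (0.4099, -0.8576),
  (x̄ - mu_0)^T · [...] = (3.8)·(0.4099) + (-4.4)·(-0.8576) = 5.3308.

Step 5 — scale by n: T² = 5 · 5.3308 = 26.6541.

T² ≈ 26.6541


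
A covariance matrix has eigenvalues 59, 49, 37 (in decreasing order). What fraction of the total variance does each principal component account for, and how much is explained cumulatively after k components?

Step 1 — total variance = trace(Sigma) = Σ λ_i = 59 + 49 + 37 = 145.

Step 2 — fraction explained by component i = λ_i / Σ λ:
  PC1: 59/145 = 0.4069
  PC2: 49/145 = 0.3379
  PC3: 37/145 = 0.2552

Step 3 — cumulative fraction after k components = (λ_1 + ... + λ_k) / Σ λ:
  k = 1: 59/145 = 0.4069
  k = 2: (59 + 49)/145 = 108/145 = 0.7448
  k = 3: (59 + 49 + 37)/145 = 145/145 = 1

Summary (fraction, with percent):

explained: PC1 0.4069 (40.69%), PC2 0.3379 (33.79%), PC3 0.2552 (25.52%);  cumulative: 0.4069, 0.7448, 1


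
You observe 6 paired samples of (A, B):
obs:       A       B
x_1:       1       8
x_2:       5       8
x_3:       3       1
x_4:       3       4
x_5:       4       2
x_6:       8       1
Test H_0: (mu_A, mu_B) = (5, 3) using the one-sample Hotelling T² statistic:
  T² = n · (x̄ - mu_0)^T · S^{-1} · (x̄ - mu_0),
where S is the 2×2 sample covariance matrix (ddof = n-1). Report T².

Step 1 — sample mean vector:
  mean(A) = (1 + 5 + 3 + 3 + 4 + 8) / 6 = 24/6 = 4
  mean(B) = (8 + 8 + 1 + 4 + 2 + 1) / 6 = 24/6 = 4
  x̄ = (4, 4),  deviation x̄ - mu_0 = (4, 4) - (5, 3) = (-1, 1).

Step 2 — sample covariance matrix, S[i,j] = (1/(n-1)) · Σ_k (x_{k,i} - mean_i) · (x_{k,j} - mean_j), divisor n-1 = 5:
  S[A,A] = ((-3)·(-3) + (1)·(1) + (-1)·(-1) + (-1)·(-1) + (0)·(0) + (4)·(4)) / 5 = 28/5 = 5.6
  S[A,B] = ((-3)·(4) + (1)·(4) + (-1)·(-3) + (-1)·(0) + (0)·(-2) + (4)·(-3)) / 5 = -17/5 = -3.4
  S[B,B] = ((4)·(4) + (4)·(4) + (-3)·(-3) + (0)·(0) + (-2)·(-2) + (-3)·(-3)) / 5 = 54/5 = 10.8
  S = [[5.6, -3.4],
 [-3.4, 10.8]].

Step 3 — invert S. det(S) = 5.6·10.8 - (-3.4)² = 48.92.
  S^{-1} = (1/det) · [[d, -b], [-b, a]] = [[0.2208, 0.0695],
 [0.0695, 0.1145]].

Step 4 — quadratic form (x̄ - mu_0)^T · S^{-1} · (x̄ - mu_0):
  S^{-1} · (x̄ - mu_0) = (-0.1513, 0.045),
  (x̄ - mu_0)^T · [...] = (-1)·(-0.1513) + (1)·(0.045) = 0.1962.

Step 5 — scale by n: T² = 6 · 0.1962 = 1.1774.

T² ≈ 1.1774


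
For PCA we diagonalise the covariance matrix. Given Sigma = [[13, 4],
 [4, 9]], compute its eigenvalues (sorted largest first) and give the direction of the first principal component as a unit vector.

Step 1 — characteristic polynomial of 2×2 Sigma:
  det(Sigma - λI) = λ² - trace · λ + det = 0.
  trace = 13 + 9 = 22, det = 13·9 - (4)² = 101.
Step 2 — discriminant:
  Δ = trace² - 4·det = 484 - 404 = 80.
Step 3 — eigenvalues:
  λ = (trace ± √Δ)/2 = (22 ± 8.9443)/2,
  λ_1 = 15.4721,  λ_2 = 6.5279.

Step 4 — unit eigenvector for λ_1: solve (Sigma - λ_1 I)v = 0. First row:
  (13 - 15.4721)·v_x + (4)·v_y = 0, i.e. (-2.4721)·v_x + (4)·v_y = 0,
  so v ∝ (b, λ_1 - a) = (4, 2.4721) = u.
  ||u|| = √((4)² + (2.4721)²) = √(22.1115) ≈ 4.7023,
  v_1 = u/||u|| ≈ (0.8507, 0.5257) (||v_1|| = 1).

λ_1 = 15.4721,  λ_2 = 6.5279;  v_1 ≈ (0.8507, 0.5257)
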